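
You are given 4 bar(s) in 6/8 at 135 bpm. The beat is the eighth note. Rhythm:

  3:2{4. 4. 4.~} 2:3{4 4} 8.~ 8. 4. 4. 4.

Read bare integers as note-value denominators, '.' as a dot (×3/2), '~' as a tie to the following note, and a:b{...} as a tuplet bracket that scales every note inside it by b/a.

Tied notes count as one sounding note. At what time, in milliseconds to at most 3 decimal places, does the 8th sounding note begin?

1. 0.0ms @ 0 + 888.889ms (2)
2. 888.889ms @ 2 + 888.889ms (2)
3. 1777.778ms @ 4 + 2222.222ms (5)
4. 4000.0ms @ 9 + 1333.333ms (3)
5. 5333.333ms @ 12 + 1333.333ms (3)
6. 6666.667ms @ 15 + 1333.333ms (3)
7. 8000.0ms @ 18 + 1333.333ms (3)
8. 9333.333ms @ 21 + 1333.333ms (3)

note 8 onset = 21b = 9333.333ms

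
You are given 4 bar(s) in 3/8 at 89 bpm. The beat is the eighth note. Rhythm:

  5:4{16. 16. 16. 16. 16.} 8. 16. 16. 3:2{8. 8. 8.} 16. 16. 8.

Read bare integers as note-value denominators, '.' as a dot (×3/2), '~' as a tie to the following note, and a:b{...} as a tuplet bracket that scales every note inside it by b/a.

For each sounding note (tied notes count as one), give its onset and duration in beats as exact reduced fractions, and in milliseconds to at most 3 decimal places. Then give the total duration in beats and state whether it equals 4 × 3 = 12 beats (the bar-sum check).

1) 0.0ms=0b +404.494ms=3/5b
2) 404.494ms=3/5b +404.494ms=3/5b
3) 808.989ms=6/5b +404.494ms=3/5b
4) 1213.483ms=9/5b +404.494ms=3/5b
5) 1617.978ms=12/5b +404.494ms=3/5b
6) 2022.472ms=3b +1011.236ms=3/2b
7) 3033.708ms=9/2b +505.618ms=3/4b
8) 3539.326ms=21/4b +505.618ms=3/4b
9) 4044.944ms=6b +674.157ms=1b
10) 4719.101ms=7b +674.157ms=1b
11) 5393.258ms=8b +674.157ms=1b
12) 6067.416ms=9b +505.618ms=3/4b
13) 6573.034ms=39/4b +505.618ms=3/4b
14) 7078.652ms=21/2b +1011.236ms=3/2b
Σ=12b of 12 (89bpm 3/8) — PASS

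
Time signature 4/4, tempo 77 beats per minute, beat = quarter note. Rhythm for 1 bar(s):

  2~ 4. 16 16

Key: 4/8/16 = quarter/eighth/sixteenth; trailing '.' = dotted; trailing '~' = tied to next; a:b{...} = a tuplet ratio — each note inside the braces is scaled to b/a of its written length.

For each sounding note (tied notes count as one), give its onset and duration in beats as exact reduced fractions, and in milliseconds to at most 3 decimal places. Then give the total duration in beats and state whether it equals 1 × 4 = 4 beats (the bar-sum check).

1) 0.0ms=0b +2727.273ms=7/2b
2) 2727.273ms=7/2b +194.805ms=1/4b
3) 2922.078ms=15/4b +194.805ms=1/4b
Σ=4b of 4 (77bpm 4/4) — PASS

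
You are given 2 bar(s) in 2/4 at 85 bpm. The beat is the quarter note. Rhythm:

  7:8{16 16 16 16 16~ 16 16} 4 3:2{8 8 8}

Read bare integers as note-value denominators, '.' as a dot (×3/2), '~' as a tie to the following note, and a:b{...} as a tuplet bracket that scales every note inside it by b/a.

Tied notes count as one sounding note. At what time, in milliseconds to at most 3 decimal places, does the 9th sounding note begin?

note 9 onset = 10/3b = 2352.941ms

1. 0.0ms @ 0 + 201.681ms (2/7)
2. 201.681ms @ 2/7 + 201.681ms (2/7)
3. 403.361ms @ 4/7 + 201.681ms (2/7)
4. 605.042ms @ 6/7 + 201.681ms (2/7)
5. 806.723ms @ 8/7 + 403.361ms (4/7)
6. 1210.084ms @ 12/7 + 201.681ms (2/7)
7. 1411.765ms @ 2 + 705.882ms (1)
8. 2117.647ms @ 3 + 235.294ms (1/3)
9. 2352.941ms @ 10/3 + 235.294ms (1/3)
10. 2588.235ms @ 11/3 + 235.294ms (1/3)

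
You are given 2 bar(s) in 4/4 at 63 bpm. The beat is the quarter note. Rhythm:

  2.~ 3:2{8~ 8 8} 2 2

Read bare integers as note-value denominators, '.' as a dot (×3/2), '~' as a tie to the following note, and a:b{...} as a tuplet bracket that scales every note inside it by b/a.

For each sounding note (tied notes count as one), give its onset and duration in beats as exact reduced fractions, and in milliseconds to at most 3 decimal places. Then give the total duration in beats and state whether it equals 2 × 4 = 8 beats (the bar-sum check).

1) 0.0ms=0b +3492.063ms=11/3b
2) 3492.063ms=11/3b +317.46ms=1/3b
3) 3809.524ms=4b +1904.762ms=2b
4) 5714.286ms=6b +1904.762ms=2b
Σ=8b of 8 (63bpm 4/4) — PASS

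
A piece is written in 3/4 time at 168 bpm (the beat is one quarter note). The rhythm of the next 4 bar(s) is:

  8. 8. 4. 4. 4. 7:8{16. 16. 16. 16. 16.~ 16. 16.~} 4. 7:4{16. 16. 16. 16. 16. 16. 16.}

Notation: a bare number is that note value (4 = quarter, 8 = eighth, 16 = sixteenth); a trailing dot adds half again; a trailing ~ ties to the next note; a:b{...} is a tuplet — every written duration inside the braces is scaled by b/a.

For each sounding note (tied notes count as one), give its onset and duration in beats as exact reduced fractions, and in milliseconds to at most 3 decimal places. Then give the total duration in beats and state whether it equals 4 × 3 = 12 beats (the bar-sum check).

1) 0.0ms=0b +267.857ms=3/4b
2) 267.857ms=3/4b +267.857ms=3/4b
3) 535.714ms=3/2b +535.714ms=3/2b
4) 1071.429ms=3b +535.714ms=3/2b
5) 1607.143ms=9/2b +535.714ms=3/2b
6) 2142.857ms=6b +153.061ms=3/7b
7) 2295.918ms=45/7b +153.061ms=3/7b
8) 2448.98ms=48/7b +153.061ms=3/7b
9) 2602.041ms=51/7b +153.061ms=3/7b
10) 2755.102ms=54/7b +306.122ms=6/7b
11) 3061.224ms=60/7b +688.776ms=27/14b
12) 3750.0ms=21/2b +76.531ms=3/14b
13) 3826.531ms=75/7b +76.531ms=3/14b
14) 3903.061ms=153/14b +76.531ms=3/14b
15) 3979.592ms=78/7b +76.531ms=3/14b
16) 4056.122ms=159/14b +76.531ms=3/14b
17) 4132.653ms=81/7b +76.531ms=3/14b
18) 4209.184ms=165/14b +76.531ms=3/14b
Σ=12b of 12 (168bpm 3/4) — PASS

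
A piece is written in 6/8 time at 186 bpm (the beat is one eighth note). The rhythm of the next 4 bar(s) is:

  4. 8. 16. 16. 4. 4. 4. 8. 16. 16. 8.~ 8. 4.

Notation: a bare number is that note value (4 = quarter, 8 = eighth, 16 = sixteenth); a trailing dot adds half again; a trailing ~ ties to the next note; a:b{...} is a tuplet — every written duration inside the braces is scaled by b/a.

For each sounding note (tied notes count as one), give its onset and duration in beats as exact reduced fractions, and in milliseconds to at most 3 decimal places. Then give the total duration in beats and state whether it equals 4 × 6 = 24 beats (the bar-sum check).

1) 0.0ms=0b +967.742ms=3b
2) 967.742ms=3b +483.871ms=3/2b
3) 1451.613ms=9/2b +241.935ms=3/4b
4) 1693.548ms=21/4b +241.935ms=3/4b
5) 1935.484ms=6b +967.742ms=3b
6) 2903.226ms=9b +967.742ms=3b
7) 3870.968ms=12b +967.742ms=3b
8) 4838.71ms=15b +483.871ms=3/2b
9) 5322.581ms=33/2b +241.935ms=3/4b
10) 5564.516ms=69/4b +241.935ms=3/4b
11) 5806.452ms=18b +967.742ms=3b
12) 6774.194ms=21b +967.742ms=3b
Σ=24b of 24 (186bpm 6/8) — PASS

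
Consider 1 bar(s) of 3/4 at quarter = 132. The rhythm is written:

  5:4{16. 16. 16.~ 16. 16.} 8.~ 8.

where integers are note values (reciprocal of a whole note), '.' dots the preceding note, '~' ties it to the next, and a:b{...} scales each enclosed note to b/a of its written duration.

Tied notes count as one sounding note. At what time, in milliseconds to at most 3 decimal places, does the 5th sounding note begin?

note 5 onset = 3/2b = 681.818ms

1. 0.0ms @ 0 + 136.364ms (3/10)
2. 136.364ms @ 3/10 + 136.364ms (3/10)
3. 272.727ms @ 3/5 + 272.727ms (3/5)
4. 545.455ms @ 6/5 + 136.364ms (3/10)
5. 681.818ms @ 3/2 + 681.818ms (3/2)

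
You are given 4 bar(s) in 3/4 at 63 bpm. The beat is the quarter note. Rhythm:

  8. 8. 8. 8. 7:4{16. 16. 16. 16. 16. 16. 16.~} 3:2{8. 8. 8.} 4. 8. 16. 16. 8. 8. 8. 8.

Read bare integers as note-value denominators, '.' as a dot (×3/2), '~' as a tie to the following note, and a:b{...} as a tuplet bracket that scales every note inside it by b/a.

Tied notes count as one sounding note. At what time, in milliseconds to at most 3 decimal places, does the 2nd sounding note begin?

note 2 onset = 3/4b = 714.286ms

1. 0.0ms @ 0 + 714.286ms (3/4)
2. 714.286ms @ 3/4 + 714.286ms (3/4)
3. 1428.571ms @ 3/2 + 714.286ms (3/4)
4. 2142.857ms @ 9/4 + 714.286ms (3/4)
5. 2857.143ms @ 3 + 204.082ms (3/14)
6. 3061.224ms @ 45/14 + 204.082ms (3/14)
7. 3265.306ms @ 24/7 + 204.082ms (3/14)
8. 3469.388ms @ 51/14 + 204.082ms (3/14)
9. 3673.469ms @ 27/7 + 204.082ms (3/14)
10. 3877.551ms @ 57/14 + 204.082ms (3/14)
11. 4081.633ms @ 30/7 + 680.272ms (5/7)
12. 4761.905ms @ 5 + 476.19ms (1/2)
13. 5238.095ms @ 11/2 + 476.19ms (1/2)
14. 5714.286ms @ 6 + 1428.571ms (3/2)
15. 7142.857ms @ 15/2 + 714.286ms (3/4)
16. 7857.143ms @ 33/4 + 357.143ms (3/8)
17. 8214.286ms @ 69/8 + 357.143ms (3/8)
18. 8571.429ms @ 9 + 714.286ms (3/4)
19. 9285.714ms @ 39/4 + 714.286ms (3/4)
20. 10000.0ms @ 21/2 + 714.286ms (3/4)
21. 10714.286ms @ 45/4 + 714.286ms (3/4)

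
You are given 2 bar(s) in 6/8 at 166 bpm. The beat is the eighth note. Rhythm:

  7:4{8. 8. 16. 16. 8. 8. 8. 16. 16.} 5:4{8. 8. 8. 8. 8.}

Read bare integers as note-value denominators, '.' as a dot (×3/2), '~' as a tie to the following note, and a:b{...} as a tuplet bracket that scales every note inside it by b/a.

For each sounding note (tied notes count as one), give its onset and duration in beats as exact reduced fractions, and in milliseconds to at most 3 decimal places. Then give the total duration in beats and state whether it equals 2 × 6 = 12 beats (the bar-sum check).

1) 0.0ms=0b +309.811ms=6/7b
2) 309.811ms=6/7b +309.811ms=6/7b
3) 619.621ms=12/7b +154.905ms=3/7b
4) 774.527ms=15/7b +154.905ms=3/7b
5) 929.432ms=18/7b +309.811ms=6/7b
6) 1239.243ms=24/7b +309.811ms=6/7b
7) 1549.053ms=30/7b +309.811ms=6/7b
8) 1858.864ms=36/7b +154.905ms=3/7b
9) 2013.769ms=39/7b +154.905ms=3/7b
10) 2168.675ms=6b +433.735ms=6/5b
11) 2602.41ms=36/5b +433.735ms=6/5b
12) 3036.145ms=42/5b +433.735ms=6/5b
13) 3469.88ms=48/5b +433.735ms=6/5b
14) 3903.614ms=54/5b +433.735ms=6/5b
Σ=12b of 12 (166bpm 6/8) — PASS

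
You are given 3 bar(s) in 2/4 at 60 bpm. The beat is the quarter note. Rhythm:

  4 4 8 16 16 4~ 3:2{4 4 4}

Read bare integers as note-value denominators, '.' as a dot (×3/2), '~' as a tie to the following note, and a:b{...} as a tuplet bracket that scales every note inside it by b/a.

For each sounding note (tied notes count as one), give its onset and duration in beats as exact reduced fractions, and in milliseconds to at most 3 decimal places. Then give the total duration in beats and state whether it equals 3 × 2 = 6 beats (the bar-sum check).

1) 0.0ms=0b +1000.0ms=1b
2) 1000.0ms=1b +1000.0ms=1b
3) 2000.0ms=2b +500.0ms=1/2b
4) 2500.0ms=5/2b +250.0ms=1/4b
5) 2750.0ms=11/4b +250.0ms=1/4b
6) 3000.0ms=3b +1666.667ms=5/3b
7) 4666.667ms=14/3b +666.667ms=2/3b
8) 5333.333ms=16/3b +666.667ms=2/3b
Σ=6b of 6 (60bpm 2/4) — PASS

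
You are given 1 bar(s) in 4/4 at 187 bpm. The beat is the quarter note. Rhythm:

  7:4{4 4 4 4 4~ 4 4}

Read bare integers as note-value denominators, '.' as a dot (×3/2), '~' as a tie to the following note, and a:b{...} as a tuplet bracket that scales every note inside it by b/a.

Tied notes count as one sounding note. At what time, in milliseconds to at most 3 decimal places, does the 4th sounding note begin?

1. 0.0ms @ 0 + 183.346ms (4/7)
2. 183.346ms @ 4/7 + 183.346ms (4/7)
3. 366.692ms @ 8/7 + 183.346ms (4/7)
4. 550.038ms @ 12/7 + 183.346ms (4/7)
5. 733.384ms @ 16/7 + 366.692ms (8/7)
6. 1100.076ms @ 24/7 + 183.346ms (4/7)

note 4 onset = 12/7b = 550.038ms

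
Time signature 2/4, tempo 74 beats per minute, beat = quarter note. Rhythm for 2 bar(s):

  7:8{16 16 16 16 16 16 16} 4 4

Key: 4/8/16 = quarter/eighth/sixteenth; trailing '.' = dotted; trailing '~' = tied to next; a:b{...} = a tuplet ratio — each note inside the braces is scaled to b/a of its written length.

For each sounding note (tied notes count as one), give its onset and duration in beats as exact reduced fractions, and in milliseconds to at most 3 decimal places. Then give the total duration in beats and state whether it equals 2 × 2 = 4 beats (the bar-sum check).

1) 0.0ms=0b +231.66ms=2/7b
2) 231.66ms=2/7b +231.66ms=2/7b
3) 463.32ms=4/7b +231.66ms=2/7b
4) 694.981ms=6/7b +231.66ms=2/7b
5) 926.641ms=8/7b +231.66ms=2/7b
6) 1158.301ms=10/7b +231.66ms=2/7b
7) 1389.961ms=12/7b +231.66ms=2/7b
8) 1621.622ms=2b +810.811ms=1b
9) 2432.432ms=3b +810.811ms=1b
Σ=4b of 4 (74bpm 2/4) — PASS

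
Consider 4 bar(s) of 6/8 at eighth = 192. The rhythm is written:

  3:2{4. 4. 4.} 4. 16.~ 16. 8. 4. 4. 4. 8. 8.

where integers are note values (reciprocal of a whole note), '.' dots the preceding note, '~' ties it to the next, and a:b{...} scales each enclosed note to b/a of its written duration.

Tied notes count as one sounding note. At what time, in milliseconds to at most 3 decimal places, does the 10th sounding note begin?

1. 0.0ms @ 0 + 625.0ms (2)
2. 625.0ms @ 2 + 625.0ms (2)
3. 1250.0ms @ 4 + 625.0ms (2)
4. 1875.0ms @ 6 + 937.5ms (3)
5. 2812.5ms @ 9 + 468.75ms (3/2)
6. 3281.25ms @ 21/2 + 468.75ms (3/2)
7. 3750.0ms @ 12 + 937.5ms (3)
8. 4687.5ms @ 15 + 937.5ms (3)
9. 5625.0ms @ 18 + 937.5ms (3)
10. 6562.5ms @ 21 + 468.75ms (3/2)
11. 7031.25ms @ 45/2 + 468.75ms (3/2)

note 10 onset = 21b = 6562.5ms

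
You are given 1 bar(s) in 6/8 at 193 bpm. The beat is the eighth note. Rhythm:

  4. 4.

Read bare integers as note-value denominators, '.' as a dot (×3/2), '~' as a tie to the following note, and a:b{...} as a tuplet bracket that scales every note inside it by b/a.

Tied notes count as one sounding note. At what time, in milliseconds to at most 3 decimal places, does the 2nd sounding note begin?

1. 0.0ms @ 0 + 932.642ms (3)
2. 932.642ms @ 3 + 932.642ms (3)

note 2 onset = 3b = 932.642ms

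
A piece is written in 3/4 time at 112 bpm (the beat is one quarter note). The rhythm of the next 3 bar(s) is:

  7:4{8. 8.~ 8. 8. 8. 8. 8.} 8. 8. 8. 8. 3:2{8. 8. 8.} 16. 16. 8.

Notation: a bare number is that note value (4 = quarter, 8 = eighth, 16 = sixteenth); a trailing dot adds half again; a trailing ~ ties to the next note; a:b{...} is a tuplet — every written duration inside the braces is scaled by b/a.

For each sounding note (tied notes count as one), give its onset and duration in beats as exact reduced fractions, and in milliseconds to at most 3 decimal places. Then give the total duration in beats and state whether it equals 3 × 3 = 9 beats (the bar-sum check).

1) 0.0ms=0b +229.592ms=3/7b
2) 229.592ms=3/7b +459.184ms=6/7b
3) 688.776ms=9/7b +229.592ms=3/7b
4) 918.367ms=12/7b +229.592ms=3/7b
5) 1147.959ms=15/7b +229.592ms=3/7b
6) 1377.551ms=18/7b +229.592ms=3/7b
7) 1607.143ms=3b +401.786ms=3/4b
8) 2008.929ms=15/4b +401.786ms=3/4b
9) 2410.714ms=9/2b +401.786ms=3/4b
10) 2812.5ms=21/4b +401.786ms=3/4b
11) 3214.286ms=6b +267.857ms=1/2b
12) 3482.143ms=13/2b +267.857ms=1/2b
13) 3750.0ms=7b +267.857ms=1/2b
14) 4017.857ms=15/2b +200.893ms=3/8b
15) 4218.75ms=63/8b +200.893ms=3/8b
16) 4419.643ms=33/4b +401.786ms=3/4b
Σ=9b of 9 (112bpm 3/4) — PASS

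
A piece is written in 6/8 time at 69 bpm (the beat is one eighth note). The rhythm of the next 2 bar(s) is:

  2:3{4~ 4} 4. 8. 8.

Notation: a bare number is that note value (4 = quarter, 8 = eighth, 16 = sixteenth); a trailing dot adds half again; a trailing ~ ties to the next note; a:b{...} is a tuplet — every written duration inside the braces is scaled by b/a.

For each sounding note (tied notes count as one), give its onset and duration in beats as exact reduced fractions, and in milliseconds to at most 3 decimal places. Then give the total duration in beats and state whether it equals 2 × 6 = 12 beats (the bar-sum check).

1) 0.0ms=0b +5217.391ms=6b
2) 5217.391ms=6b +2608.696ms=3b
3) 7826.087ms=9b +1304.348ms=3/2b
4) 9130.435ms=21/2b +1304.348ms=3/2b
Σ=12b of 12 (69bpm 6/8) — PASS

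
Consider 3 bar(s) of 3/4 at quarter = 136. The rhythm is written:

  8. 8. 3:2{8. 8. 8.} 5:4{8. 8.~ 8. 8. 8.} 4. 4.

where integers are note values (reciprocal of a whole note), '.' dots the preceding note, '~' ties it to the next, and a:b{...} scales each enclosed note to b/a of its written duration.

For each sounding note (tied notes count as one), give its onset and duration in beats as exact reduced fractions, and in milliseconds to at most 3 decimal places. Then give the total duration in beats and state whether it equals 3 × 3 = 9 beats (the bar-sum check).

1) 0.0ms=0b +330.882ms=3/4b
2) 330.882ms=3/4b +330.882ms=3/4b
3) 661.765ms=3/2b +220.588ms=1/2b
4) 882.353ms=2b +220.588ms=1/2b
5) 1102.941ms=5/2b +220.588ms=1/2b
6) 1323.529ms=3b +264.706ms=3/5b
7) 1588.235ms=18/5b +529.412ms=6/5b
8) 2117.647ms=24/5b +264.706ms=3/5b
9) 2382.353ms=27/5b +264.706ms=3/5b
10) 2647.059ms=6b +661.765ms=3/2b
11) 3308.824ms=15/2b +661.765ms=3/2b
Σ=9b of 9 (136bpm 3/4) — PASS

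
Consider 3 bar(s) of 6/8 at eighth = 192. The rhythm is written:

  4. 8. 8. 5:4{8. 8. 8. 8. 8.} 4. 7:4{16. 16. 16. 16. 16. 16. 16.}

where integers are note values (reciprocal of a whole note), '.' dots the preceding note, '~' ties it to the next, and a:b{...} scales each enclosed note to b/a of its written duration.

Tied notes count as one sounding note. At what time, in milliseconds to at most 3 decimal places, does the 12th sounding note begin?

1. 0.0ms @ 0 + 937.5ms (3)
2. 937.5ms @ 3 + 468.75ms (3/2)
3. 1406.25ms @ 9/2 + 468.75ms (3/2)
4. 1875.0ms @ 6 + 375.0ms (6/5)
5. 2250.0ms @ 36/5 + 375.0ms (6/5)
6. 2625.0ms @ 42/5 + 375.0ms (6/5)
7. 3000.0ms @ 48/5 + 375.0ms (6/5)
8. 3375.0ms @ 54/5 + 375.0ms (6/5)
9. 3750.0ms @ 12 + 937.5ms (3)
10. 4687.5ms @ 15 + 133.929ms (3/7)
11. 4821.429ms @ 108/7 + 133.929ms (3/7)
12. 4955.357ms @ 111/7 + 133.929ms (3/7)
13. 5089.286ms @ 114/7 + 133.929ms (3/7)
14. 5223.214ms @ 117/7 + 133.929ms (3/7)
15. 5357.143ms @ 120/7 + 133.929ms (3/7)
16. 5491.071ms @ 123/7 + 133.929ms (3/7)

note 12 onset = 111/7b = 4955.357ms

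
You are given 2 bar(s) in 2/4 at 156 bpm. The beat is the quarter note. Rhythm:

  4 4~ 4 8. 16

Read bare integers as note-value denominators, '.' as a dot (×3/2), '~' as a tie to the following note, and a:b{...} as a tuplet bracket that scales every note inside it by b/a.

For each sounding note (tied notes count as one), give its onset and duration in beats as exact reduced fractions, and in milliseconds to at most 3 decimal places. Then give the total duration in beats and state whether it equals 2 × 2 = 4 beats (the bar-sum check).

1) 0.0ms=0b +384.615ms=1b
2) 384.615ms=1b +769.231ms=2b
3) 1153.846ms=3b +288.462ms=3/4b
4) 1442.308ms=15/4b +96.154ms=1/4b
Σ=4b of 4 (156bpm 2/4) — PASS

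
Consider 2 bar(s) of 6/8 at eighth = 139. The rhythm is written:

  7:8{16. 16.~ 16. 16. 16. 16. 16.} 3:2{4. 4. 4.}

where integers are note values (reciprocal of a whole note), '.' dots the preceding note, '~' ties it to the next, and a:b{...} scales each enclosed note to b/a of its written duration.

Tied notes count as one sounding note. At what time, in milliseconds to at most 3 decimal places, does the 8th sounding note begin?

1. 0.0ms @ 0 + 369.99ms (6/7)
2. 369.99ms @ 6/7 + 739.979ms (12/7)
3. 1109.969ms @ 18/7 + 369.99ms (6/7)
4. 1479.959ms @ 24/7 + 369.99ms (6/7)
5. 1849.949ms @ 30/7 + 369.99ms (6/7)
6. 2219.938ms @ 36/7 + 369.99ms (6/7)
7. 2589.928ms @ 6 + 863.309ms (2)
8. 3453.237ms @ 8 + 863.309ms (2)
9. 4316.547ms @ 10 + 863.309ms (2)

note 8 onset = 8b = 3453.237ms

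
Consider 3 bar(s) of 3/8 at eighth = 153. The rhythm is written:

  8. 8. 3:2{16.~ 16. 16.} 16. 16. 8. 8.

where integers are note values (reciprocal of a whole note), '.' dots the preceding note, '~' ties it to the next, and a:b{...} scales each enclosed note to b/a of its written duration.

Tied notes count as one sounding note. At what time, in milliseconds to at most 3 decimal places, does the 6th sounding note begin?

note 6 onset = 21/4b = 2058.824ms

1. 0.0ms @ 0 + 588.235ms (3/2)
2. 588.235ms @ 3/2 + 588.235ms (3/2)
3. 1176.471ms @ 3 + 392.157ms (1)
4. 1568.627ms @ 4 + 196.078ms (1/2)
5. 1764.706ms @ 9/2 + 294.118ms (3/4)
6. 2058.824ms @ 21/4 + 294.118ms (3/4)
7. 2352.941ms @ 6 + 588.235ms (3/2)
8. 2941.176ms @ 15/2 + 588.235ms (3/2)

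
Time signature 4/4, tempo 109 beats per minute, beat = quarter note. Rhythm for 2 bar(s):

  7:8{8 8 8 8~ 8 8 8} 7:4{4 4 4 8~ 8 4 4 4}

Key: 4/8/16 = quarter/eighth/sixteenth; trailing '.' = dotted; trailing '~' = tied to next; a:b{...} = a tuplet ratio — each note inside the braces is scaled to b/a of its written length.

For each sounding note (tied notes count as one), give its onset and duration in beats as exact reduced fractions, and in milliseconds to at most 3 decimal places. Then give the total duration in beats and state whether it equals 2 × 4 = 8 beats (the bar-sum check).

1) 0.0ms=0b +314.548ms=4/7b
2) 314.548ms=4/7b +314.548ms=4/7b
3) 629.096ms=8/7b +314.548ms=4/7b
4) 943.644ms=12/7b +629.096ms=8/7b
5) 1572.739ms=20/7b +314.548ms=4/7b
6) 1887.287ms=24/7b +314.548ms=4/7b
7) 2201.835ms=4b +314.548ms=4/7b
8) 2516.383ms=32/7b +314.548ms=4/7b
9) 2830.931ms=36/7b +314.548ms=4/7b
10) 3145.478ms=40/7b +314.548ms=4/7b
11) 3460.026ms=44/7b +314.548ms=4/7b
12) 3774.574ms=48/7b +314.548ms=4/7b
13) 4089.122ms=52/7b +314.548ms=4/7b
Σ=8b of 8 (109bpm 4/4) — PASS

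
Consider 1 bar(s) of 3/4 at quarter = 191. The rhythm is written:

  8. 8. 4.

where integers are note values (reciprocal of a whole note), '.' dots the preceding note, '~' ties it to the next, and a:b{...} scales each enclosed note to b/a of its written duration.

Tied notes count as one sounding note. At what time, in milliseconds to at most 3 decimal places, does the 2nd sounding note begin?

1. 0.0ms @ 0 + 235.602ms (3/4)
2. 235.602ms @ 3/4 + 235.602ms (3/4)
3. 471.204ms @ 3/2 + 471.204ms (3/2)

note 2 onset = 3/4b = 235.602ms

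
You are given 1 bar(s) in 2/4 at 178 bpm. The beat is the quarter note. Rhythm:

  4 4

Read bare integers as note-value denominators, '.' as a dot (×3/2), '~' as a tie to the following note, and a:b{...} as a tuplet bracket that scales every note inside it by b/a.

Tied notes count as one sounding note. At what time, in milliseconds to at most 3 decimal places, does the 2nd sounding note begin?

1. 0.0ms @ 0 + 337.079ms (1)
2. 337.079ms @ 1 + 337.079ms (1)

note 2 onset = 1b = 337.079ms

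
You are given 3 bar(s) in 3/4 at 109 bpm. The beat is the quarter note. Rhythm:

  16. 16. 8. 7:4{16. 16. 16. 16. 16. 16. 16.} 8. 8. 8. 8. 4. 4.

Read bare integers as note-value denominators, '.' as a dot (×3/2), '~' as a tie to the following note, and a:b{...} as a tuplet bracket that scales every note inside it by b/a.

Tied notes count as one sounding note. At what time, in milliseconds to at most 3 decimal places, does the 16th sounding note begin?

note 16 onset = 15/2b = 4128.44ms

1. 0.0ms @ 0 + 206.422ms (3/8)
2. 206.422ms @ 3/8 + 206.422ms (3/8)
3. 412.844ms @ 3/4 + 412.844ms (3/4)
4. 825.688ms @ 3/2 + 117.955ms (3/14)
5. 943.644ms @ 12/7 + 117.955ms (3/14)
6. 1061.599ms @ 27/14 + 117.955ms (3/14)
7. 1179.554ms @ 15/7 + 117.955ms (3/14)
8. 1297.51ms @ 33/14 + 117.955ms (3/14)
9. 1415.465ms @ 18/7 + 117.955ms (3/14)
10. 1533.421ms @ 39/14 + 117.955ms (3/14)
11. 1651.376ms @ 3 + 412.844ms (3/4)
12. 2064.22ms @ 15/4 + 412.844ms (3/4)
13. 2477.064ms @ 9/2 + 412.844ms (3/4)
14. 2889.908ms @ 21/4 + 412.844ms (3/4)
15. 3302.752ms @ 6 + 825.688ms (3/2)
16. 4128.44ms @ 15/2 + 825.688ms (3/2)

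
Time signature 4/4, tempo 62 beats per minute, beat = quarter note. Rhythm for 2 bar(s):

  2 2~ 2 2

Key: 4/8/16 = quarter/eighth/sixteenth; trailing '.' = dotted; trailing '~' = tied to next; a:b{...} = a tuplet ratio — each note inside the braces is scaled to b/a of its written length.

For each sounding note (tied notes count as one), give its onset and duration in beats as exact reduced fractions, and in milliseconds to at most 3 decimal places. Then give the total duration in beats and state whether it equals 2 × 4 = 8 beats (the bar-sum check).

1) 0.0ms=0b +1935.484ms=2b
2) 1935.484ms=2b +3870.968ms=4b
3) 5806.452ms=6b +1935.484ms=2b
Σ=8b of 8 (62bpm 4/4) — PASS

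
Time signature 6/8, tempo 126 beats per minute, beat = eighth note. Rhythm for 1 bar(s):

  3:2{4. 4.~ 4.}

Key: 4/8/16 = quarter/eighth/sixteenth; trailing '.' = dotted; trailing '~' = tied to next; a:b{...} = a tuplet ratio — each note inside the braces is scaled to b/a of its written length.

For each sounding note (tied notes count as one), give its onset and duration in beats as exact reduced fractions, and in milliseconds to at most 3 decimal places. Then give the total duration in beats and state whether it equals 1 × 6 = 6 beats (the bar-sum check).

1) 0.0ms=0b +952.381ms=2b
2) 952.381ms=2b +1904.762ms=4b
Σ=6b of 6 (126bpm 6/8) — PASS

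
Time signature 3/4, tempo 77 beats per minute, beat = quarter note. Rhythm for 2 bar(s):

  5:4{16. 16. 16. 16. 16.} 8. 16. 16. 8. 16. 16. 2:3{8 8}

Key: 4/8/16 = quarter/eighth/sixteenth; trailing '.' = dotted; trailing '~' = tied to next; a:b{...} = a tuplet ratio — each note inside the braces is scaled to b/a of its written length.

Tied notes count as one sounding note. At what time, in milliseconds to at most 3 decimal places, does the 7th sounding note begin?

note 7 onset = 9/4b = 1753.247ms

1. 0.0ms @ 0 + 233.766ms (3/10)
2. 233.766ms @ 3/10 + 233.766ms (3/10)
3. 467.532ms @ 3/5 + 233.766ms (3/10)
4. 701.299ms @ 9/10 + 233.766ms (3/10)
5. 935.065ms @ 6/5 + 233.766ms (3/10)
6. 1168.831ms @ 3/2 + 584.416ms (3/4)
7. 1753.247ms @ 9/4 + 292.208ms (3/8)
8. 2045.455ms @ 21/8 + 292.208ms (3/8)
9. 2337.662ms @ 3 + 584.416ms (3/4)
10. 2922.078ms @ 15/4 + 292.208ms (3/8)
11. 3214.286ms @ 33/8 + 292.208ms (3/8)
12. 3506.494ms @ 9/2 + 584.416ms (3/4)
13. 4090.909ms @ 21/4 + 584.416ms (3/4)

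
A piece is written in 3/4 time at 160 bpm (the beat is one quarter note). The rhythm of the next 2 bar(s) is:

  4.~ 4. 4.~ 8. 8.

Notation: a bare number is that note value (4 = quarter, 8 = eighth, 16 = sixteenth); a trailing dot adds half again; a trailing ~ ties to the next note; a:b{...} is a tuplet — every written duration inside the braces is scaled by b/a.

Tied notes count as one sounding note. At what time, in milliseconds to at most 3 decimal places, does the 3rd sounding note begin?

1. 0.0ms @ 0 + 1125.0ms (3)
2. 1125.0ms @ 3 + 843.75ms (9/4)
3. 1968.75ms @ 21/4 + 281.25ms (3/4)

note 3 onset = 21/4b = 1968.75ms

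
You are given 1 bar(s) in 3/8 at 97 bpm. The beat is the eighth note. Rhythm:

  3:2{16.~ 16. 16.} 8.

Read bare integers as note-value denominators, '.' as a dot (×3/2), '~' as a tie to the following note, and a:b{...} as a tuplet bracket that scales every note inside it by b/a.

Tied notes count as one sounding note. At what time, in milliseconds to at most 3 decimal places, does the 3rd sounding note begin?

1. 0.0ms @ 0 + 618.557ms (1)
2. 618.557ms @ 1 + 309.278ms (1/2)
3. 927.835ms @ 3/2 + 927.835ms (3/2)

note 3 onset = 3/2b = 927.835ms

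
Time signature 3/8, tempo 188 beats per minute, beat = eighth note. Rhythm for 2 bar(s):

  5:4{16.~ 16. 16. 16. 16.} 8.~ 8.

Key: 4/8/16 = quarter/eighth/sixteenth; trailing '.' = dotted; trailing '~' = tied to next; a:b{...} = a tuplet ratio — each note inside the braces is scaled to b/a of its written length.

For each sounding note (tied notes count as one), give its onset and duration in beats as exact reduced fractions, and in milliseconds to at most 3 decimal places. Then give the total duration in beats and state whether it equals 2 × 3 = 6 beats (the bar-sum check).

1) 0.0ms=0b +382.979ms=6/5b
2) 382.979ms=6/5b +191.489ms=3/5b
3) 574.468ms=9/5b +191.489ms=3/5b
4) 765.957ms=12/5b +191.489ms=3/5b
5) 957.447ms=3b +957.447ms=3b
Σ=6b of 6 (188bpm 3/8) — PASS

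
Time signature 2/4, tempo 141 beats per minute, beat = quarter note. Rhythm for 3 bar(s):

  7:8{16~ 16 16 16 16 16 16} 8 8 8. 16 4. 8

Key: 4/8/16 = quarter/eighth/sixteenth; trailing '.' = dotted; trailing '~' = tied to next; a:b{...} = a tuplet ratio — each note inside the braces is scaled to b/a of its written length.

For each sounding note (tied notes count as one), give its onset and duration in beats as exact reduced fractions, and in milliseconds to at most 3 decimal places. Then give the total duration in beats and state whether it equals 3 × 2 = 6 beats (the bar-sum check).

1) 0.0ms=0b +243.161ms=4/7b
2) 243.161ms=4/7b +121.581ms=2/7b
3) 364.742ms=6/7b +121.581ms=2/7b
4) 486.322ms=8/7b +121.581ms=2/7b
5) 607.903ms=10/7b +121.581ms=2/7b
6) 729.483ms=12/7b +121.581ms=2/7b
7) 851.064ms=2b +212.766ms=1/2b
8) 1063.83ms=5/2b +212.766ms=1/2b
9) 1276.596ms=3b +319.149ms=3/4b
10) 1595.745ms=15/4b +106.383ms=1/4b
11) 1702.128ms=4b +638.298ms=3/2b
12) 2340.426ms=11/2b +212.766ms=1/2b
Σ=6b of 6 (141bpm 2/4) — PASS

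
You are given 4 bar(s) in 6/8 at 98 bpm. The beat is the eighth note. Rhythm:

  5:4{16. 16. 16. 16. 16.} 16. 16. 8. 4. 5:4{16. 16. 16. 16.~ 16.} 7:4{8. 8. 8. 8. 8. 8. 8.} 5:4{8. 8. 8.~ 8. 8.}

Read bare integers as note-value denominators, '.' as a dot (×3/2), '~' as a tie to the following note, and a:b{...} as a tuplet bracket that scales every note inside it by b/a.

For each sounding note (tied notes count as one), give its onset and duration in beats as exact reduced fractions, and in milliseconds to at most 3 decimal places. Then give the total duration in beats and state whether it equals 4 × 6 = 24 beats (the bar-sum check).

1) 0.0ms=0b +367.347ms=3/5b
2) 367.347ms=3/5b +367.347ms=3/5b
3) 734.694ms=6/5b +367.347ms=3/5b
4) 1102.041ms=9/5b +367.347ms=3/5b
5) 1469.388ms=12/5b +367.347ms=3/5b
6) 1836.735ms=3b +459.184ms=3/4b
7) 2295.918ms=15/4b +459.184ms=3/4b
8) 2755.102ms=9/2b +918.367ms=3/2b
9) 3673.469ms=6b +1836.735ms=3b
10) 5510.204ms=9b +367.347ms=3/5b
11) 5877.551ms=48/5b +367.347ms=3/5b
12) 6244.898ms=51/5b +367.347ms=3/5b
13) 6612.245ms=54/5b +734.694ms=6/5b
14) 7346.939ms=12b +524.781ms=6/7b
15) 7871.72ms=90/7b +524.781ms=6/7b
16) 8396.501ms=96/7b +524.781ms=6/7b
17) 8921.283ms=102/7b +524.781ms=6/7b
18) 9446.064ms=108/7b +524.781ms=6/7b
19) 9970.845ms=114/7b +524.781ms=6/7b
20) 10495.627ms=120/7b +524.781ms=6/7b
21) 11020.408ms=18b +734.694ms=6/5b
22) 11755.102ms=96/5b +734.694ms=6/5b
23) 12489.796ms=102/5b +1469.388ms=12/5b
24) 13959.184ms=114/5b +734.694ms=6/5b
Σ=24b of 24 (98bpm 6/8) — PASS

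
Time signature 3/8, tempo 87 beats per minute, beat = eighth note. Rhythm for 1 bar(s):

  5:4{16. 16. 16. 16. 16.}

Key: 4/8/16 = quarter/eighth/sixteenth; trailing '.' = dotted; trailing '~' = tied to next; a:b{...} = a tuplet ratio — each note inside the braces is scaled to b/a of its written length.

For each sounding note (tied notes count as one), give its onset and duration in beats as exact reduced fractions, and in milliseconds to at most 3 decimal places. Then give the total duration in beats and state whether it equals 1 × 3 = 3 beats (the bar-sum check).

1) 0.0ms=0b +413.793ms=3/5b
2) 413.793ms=3/5b +413.793ms=3/5b
3) 827.586ms=6/5b +413.793ms=3/5b
4) 1241.379ms=9/5b +413.793ms=3/5b
5) 1655.172ms=12/5b +413.793ms=3/5b
Σ=3b of 3 (87bpm 3/8) — PASS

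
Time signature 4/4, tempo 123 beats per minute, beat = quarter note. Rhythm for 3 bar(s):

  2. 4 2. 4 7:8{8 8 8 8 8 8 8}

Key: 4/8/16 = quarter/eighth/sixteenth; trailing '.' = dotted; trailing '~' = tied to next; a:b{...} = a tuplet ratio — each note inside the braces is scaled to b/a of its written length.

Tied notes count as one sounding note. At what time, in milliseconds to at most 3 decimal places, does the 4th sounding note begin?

note 4 onset = 7b = 3414.634ms

1. 0.0ms @ 0 + 1463.415ms (3)
2. 1463.415ms @ 3 + 487.805ms (1)
3. 1951.22ms @ 4 + 1463.415ms (3)
4. 3414.634ms @ 7 + 487.805ms (1)
5. 3902.439ms @ 8 + 278.746ms (4/7)
6. 4181.185ms @ 60/7 + 278.746ms (4/7)
7. 4459.93ms @ 64/7 + 278.746ms (4/7)
8. 4738.676ms @ 68/7 + 278.746ms (4/7)
9. 5017.422ms @ 72/7 + 278.746ms (4/7)
10. 5296.167ms @ 76/7 + 278.746ms (4/7)
11. 5574.913ms @ 80/7 + 278.746ms (4/7)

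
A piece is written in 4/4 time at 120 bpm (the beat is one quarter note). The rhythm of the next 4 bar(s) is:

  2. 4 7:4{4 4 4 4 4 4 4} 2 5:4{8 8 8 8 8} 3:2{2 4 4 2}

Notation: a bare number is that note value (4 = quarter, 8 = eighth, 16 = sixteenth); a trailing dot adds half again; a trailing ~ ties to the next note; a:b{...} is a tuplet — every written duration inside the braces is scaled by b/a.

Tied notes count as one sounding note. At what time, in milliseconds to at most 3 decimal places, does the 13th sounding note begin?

note 13 onset = 54/5b = 5400.0ms

1. 0.0ms @ 0 + 1500.0ms (3)
2. 1500.0ms @ 3 + 500.0ms (1)
3. 2000.0ms @ 4 + 285.714ms (4/7)
4. 2285.714ms @ 32/7 + 285.714ms (4/7)
5. 2571.429ms @ 36/7 + 285.714ms (4/7)
6. 2857.143ms @ 40/7 + 285.714ms (4/7)
7. 3142.857ms @ 44/7 + 285.714ms (4/7)
8. 3428.571ms @ 48/7 + 285.714ms (4/7)
9. 3714.286ms @ 52/7 + 285.714ms (4/7)
10. 4000.0ms @ 8 + 1000.0ms (2)
11. 5000.0ms @ 10 + 200.0ms (2/5)
12. 5200.0ms @ 52/5 + 200.0ms (2/5)
13. 5400.0ms @ 54/5 + 200.0ms (2/5)
14. 5600.0ms @ 56/5 + 200.0ms (2/5)
15. 5800.0ms @ 58/5 + 200.0ms (2/5)
16. 6000.0ms @ 12 + 666.667ms (4/3)
17. 6666.667ms @ 40/3 + 333.333ms (2/3)
18. 7000.0ms @ 14 + 333.333ms (2/3)
19. 7333.333ms @ 44/3 + 666.667ms (4/3)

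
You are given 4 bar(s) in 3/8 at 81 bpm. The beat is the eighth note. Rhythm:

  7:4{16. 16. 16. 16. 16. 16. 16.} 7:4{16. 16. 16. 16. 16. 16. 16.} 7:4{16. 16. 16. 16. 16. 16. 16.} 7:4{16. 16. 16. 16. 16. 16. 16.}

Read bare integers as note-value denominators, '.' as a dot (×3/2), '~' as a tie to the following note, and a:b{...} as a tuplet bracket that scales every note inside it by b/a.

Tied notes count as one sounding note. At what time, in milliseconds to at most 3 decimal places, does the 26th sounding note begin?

1. 0.0ms @ 0 + 317.46ms (3/7)
2. 317.46ms @ 3/7 + 317.46ms (3/7)
3. 634.921ms @ 6/7 + 317.46ms (3/7)
4. 952.381ms @ 9/7 + 317.46ms (3/7)
5. 1269.841ms @ 12/7 + 317.46ms (3/7)
6. 1587.302ms @ 15/7 + 317.46ms (3/7)
7. 1904.762ms @ 18/7 + 317.46ms (3/7)
8. 2222.222ms @ 3 + 317.46ms (3/7)
9. 2539.683ms @ 24/7 + 317.46ms (3/7)
10. 2857.143ms @ 27/7 + 317.46ms (3/7)
11. 3174.603ms @ 30/7 + 317.46ms (3/7)
12. 3492.063ms @ 33/7 + 317.46ms (3/7)
13. 3809.524ms @ 36/7 + 317.46ms (3/7)
14. 4126.984ms @ 39/7 + 317.46ms (3/7)
15. 4444.444ms @ 6 + 317.46ms (3/7)
16. 4761.905ms @ 45/7 + 317.46ms (3/7)
17. 5079.365ms @ 48/7 + 317.46ms (3/7)
18. 5396.825ms @ 51/7 + 317.46ms (3/7)
19. 5714.286ms @ 54/7 + 317.46ms (3/7)
20. 6031.746ms @ 57/7 + 317.46ms (3/7)
21. 6349.206ms @ 60/7 + 317.46ms (3/7)
22. 6666.667ms @ 9 + 317.46ms (3/7)
23. 6984.127ms @ 66/7 + 317.46ms (3/7)
24. 7301.587ms @ 69/7 + 317.46ms (3/7)
25. 7619.048ms @ 72/7 + 317.46ms (3/7)
26. 7936.508ms @ 75/7 + 317.46ms (3/7)
27. 8253.968ms @ 78/7 + 317.46ms (3/7)
28. 8571.429ms @ 81/7 + 317.46ms (3/7)

note 26 onset = 75/7b = 7936.508ms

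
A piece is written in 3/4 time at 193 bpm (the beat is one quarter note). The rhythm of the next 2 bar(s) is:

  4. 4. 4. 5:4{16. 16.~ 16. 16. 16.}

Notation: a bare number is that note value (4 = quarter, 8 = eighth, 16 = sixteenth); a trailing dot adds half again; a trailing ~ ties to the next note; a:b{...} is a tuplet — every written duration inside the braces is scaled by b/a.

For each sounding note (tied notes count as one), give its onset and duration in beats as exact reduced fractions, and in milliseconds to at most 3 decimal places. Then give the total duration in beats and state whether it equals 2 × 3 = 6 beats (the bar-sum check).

1) 0.0ms=0b +466.321ms=3/2b
2) 466.321ms=3/2b +466.321ms=3/2b
3) 932.642ms=3b +466.321ms=3/2b
4) 1398.964ms=9/2b +93.264ms=3/10b
5) 1492.228ms=24/5b +186.528ms=3/5b
6) 1678.756ms=27/5b +93.264ms=3/10b
7) 1772.021ms=57/10b +93.264ms=3/10b
Σ=6b of 6 (193bpm 3/4) — PASS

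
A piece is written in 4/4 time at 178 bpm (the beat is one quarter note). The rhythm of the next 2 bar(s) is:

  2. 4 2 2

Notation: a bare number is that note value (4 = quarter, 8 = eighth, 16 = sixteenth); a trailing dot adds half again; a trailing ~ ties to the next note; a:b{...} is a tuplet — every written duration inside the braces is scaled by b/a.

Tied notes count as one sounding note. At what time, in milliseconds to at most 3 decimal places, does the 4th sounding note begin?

1. 0.0ms @ 0 + 1011.236ms (3)
2. 1011.236ms @ 3 + 337.079ms (1)
3. 1348.315ms @ 4 + 674.157ms (2)
4. 2022.472ms @ 6 + 674.157ms (2)

note 4 onset = 6b = 2022.472ms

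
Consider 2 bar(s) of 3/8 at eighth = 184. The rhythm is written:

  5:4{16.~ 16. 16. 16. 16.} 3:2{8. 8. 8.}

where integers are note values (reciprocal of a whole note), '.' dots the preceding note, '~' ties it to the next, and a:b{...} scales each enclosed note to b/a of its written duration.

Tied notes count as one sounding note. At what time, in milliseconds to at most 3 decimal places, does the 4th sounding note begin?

1. 0.0ms @ 0 + 391.304ms (6/5)
2. 391.304ms @ 6/5 + 195.652ms (3/5)
3. 586.957ms @ 9/5 + 195.652ms (3/5)
4. 782.609ms @ 12/5 + 195.652ms (3/5)
5. 978.261ms @ 3 + 326.087ms (1)
6. 1304.348ms @ 4 + 326.087ms (1)
7. 1630.435ms @ 5 + 326.087ms (1)

note 4 onset = 12/5b = 782.609ms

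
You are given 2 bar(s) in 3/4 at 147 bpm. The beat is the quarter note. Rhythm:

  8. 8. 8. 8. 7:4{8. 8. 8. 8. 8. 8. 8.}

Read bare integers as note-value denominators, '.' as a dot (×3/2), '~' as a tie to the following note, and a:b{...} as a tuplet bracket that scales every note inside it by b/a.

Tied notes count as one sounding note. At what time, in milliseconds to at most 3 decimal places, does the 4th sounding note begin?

1. 0.0ms @ 0 + 306.122ms (3/4)
2. 306.122ms @ 3/4 + 306.122ms (3/4)
3. 612.245ms @ 3/2 + 306.122ms (3/4)
4. 918.367ms @ 9/4 + 306.122ms (3/4)
5. 1224.49ms @ 3 + 174.927ms (3/7)
6. 1399.417ms @ 24/7 + 174.927ms (3/7)
7. 1574.344ms @ 27/7 + 174.927ms (3/7)
8. 1749.271ms @ 30/7 + 174.927ms (3/7)
9. 1924.198ms @ 33/7 + 174.927ms (3/7)
10. 2099.125ms @ 36/7 + 174.927ms (3/7)
11. 2274.052ms @ 39/7 + 174.927ms (3/7)

note 4 onset = 9/4b = 918.367ms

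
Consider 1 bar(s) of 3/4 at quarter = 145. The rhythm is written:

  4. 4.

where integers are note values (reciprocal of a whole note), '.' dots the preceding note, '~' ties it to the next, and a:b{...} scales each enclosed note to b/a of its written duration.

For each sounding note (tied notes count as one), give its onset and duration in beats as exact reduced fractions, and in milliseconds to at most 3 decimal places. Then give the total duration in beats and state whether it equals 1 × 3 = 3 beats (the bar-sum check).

1) 0.0ms=0b +620.69ms=3/2b
2) 620.69ms=3/2b +620.69ms=3/2b
Σ=3b of 3 (145bpm 3/4) — PASS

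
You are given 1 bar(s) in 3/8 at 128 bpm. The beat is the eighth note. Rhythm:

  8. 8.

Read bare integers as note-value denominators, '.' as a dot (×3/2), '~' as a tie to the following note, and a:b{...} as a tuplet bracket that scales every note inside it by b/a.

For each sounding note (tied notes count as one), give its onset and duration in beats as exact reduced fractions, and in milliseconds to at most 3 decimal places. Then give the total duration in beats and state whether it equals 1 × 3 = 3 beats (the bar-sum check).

1) 0.0ms=0b +703.125ms=3/2b
2) 703.125ms=3/2b +703.125ms=3/2b
Σ=3b of 3 (128bpm 3/8) — PASS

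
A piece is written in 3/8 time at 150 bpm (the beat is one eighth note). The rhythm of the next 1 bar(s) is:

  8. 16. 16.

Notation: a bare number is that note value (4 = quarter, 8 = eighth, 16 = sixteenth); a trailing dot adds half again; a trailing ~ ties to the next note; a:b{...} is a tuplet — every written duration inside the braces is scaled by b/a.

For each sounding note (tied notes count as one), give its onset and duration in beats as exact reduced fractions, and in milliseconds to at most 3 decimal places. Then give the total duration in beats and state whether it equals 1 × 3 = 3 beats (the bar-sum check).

1) 0.0ms=0b +600.0ms=3/2b
2) 600.0ms=3/2b +300.0ms=3/4b
3) 900.0ms=9/4b +300.0ms=3/4b
Σ=3b of 3 (150bpm 3/8) — PASS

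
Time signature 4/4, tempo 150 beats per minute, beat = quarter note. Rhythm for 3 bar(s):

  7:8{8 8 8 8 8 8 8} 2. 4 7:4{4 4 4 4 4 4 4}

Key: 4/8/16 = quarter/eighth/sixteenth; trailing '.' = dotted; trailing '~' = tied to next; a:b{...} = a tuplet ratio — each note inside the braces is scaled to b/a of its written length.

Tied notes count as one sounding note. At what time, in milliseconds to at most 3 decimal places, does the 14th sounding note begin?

note 14 onset = 72/7b = 4114.286ms

1. 0.0ms @ 0 + 228.571ms (4/7)
2. 228.571ms @ 4/7 + 228.571ms (4/7)
3. 457.143ms @ 8/7 + 228.571ms (4/7)
4. 685.714ms @ 12/7 + 228.571ms (4/7)
5. 914.286ms @ 16/7 + 228.571ms (4/7)
6. 1142.857ms @ 20/7 + 228.571ms (4/7)
7. 1371.429ms @ 24/7 + 228.571ms (4/7)
8. 1600.0ms @ 4 + 1200.0ms (3)
9. 2800.0ms @ 7 + 400.0ms (1)
10. 3200.0ms @ 8 + 228.571ms (4/7)
11. 3428.571ms @ 60/7 + 228.571ms (4/7)
12. 3657.143ms @ 64/7 + 228.571ms (4/7)
13. 3885.714ms @ 68/7 + 228.571ms (4/7)
14. 4114.286ms @ 72/7 + 228.571ms (4/7)
15. 4342.857ms @ 76/7 + 228.571ms (4/7)
16. 4571.429ms @ 80/7 + 228.571ms (4/7)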